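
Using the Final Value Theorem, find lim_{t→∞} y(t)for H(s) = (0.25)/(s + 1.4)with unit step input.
FVT: lim_{t→∞} y(t) = lim_{s→0} s*Y(s) where Y(s) = H(s)/s.
= lim_{s→0} H(s) = H(0) = num(0)/den(0) = 0.25/1.4 = 0.1786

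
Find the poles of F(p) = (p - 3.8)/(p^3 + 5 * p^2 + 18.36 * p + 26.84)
Set denominator = 0: p^3 + 5*p^2 + 18.36*p + 26.84 = (p + 2.2)(p^2 + 2.8*p + 12.2) = 0 → Poles: -1.4 + 3.2j, -1.4 - 3.2j, -2.2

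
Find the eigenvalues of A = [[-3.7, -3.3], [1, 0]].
Eigenvalues solve det(λI - A) = 0.
Characteristic polynomial: λ^2 + 3.7*λ + 3.3 = 0.
Factor: (λ + 1.5)(λ + 2.2) = 0.
Roots: -1.5, -2.2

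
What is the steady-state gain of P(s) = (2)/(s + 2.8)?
DC gain = P(0) = num(0)/den(0) = 2/2.8 = 0.7143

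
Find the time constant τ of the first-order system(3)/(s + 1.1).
First-order system: τ = -1/pole. Pole = -1.1. τ = -1/(-1.1) = 0.9091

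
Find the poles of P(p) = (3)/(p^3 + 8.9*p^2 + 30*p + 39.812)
Set denominator = 0: p^3 + 8.9*p^2 + 30*p + 39.812 = (p + 3.7)(p^2 + 5.2*p + 10.76) = 0 → Poles: -2.6 + 2j, -2.6 - 2j, -3.7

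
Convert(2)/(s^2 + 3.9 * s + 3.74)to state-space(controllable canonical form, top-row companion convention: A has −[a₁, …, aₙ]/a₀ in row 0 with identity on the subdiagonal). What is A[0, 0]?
Reachable canonical form for den = s^2 + 3.9*s + 3.74: top row of A = -[a₁,a₂,...,aₙ]/a₀, ones on the subdiagonal, zeros elsewhere.
A = [[-3.9, -3.74], [1, 0]].
A[0,0] = -3.9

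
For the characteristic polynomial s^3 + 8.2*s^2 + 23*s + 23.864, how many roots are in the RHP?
s^3 + 8.2*s^2 + 23*s + 23.864 = (s + 3.8)(s^2 + 4.4*s + 6.28). Poles: -2.2 + 1.2j, -2.2 - 1.2j, -3.8. RHP poles (Re>0): 0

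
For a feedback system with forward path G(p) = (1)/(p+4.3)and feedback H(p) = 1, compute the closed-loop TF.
Closed-loop T = G/(1+GH).
Numerator: G_num * H_den = 1.
Denominator: G_den * H_den + G_num * H_num = (p + 4.3) + (1) = p + 5.3.
T(p) = (1)/(p + 5.3)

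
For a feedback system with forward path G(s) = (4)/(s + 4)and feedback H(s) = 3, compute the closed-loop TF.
Closed-loop T = G/(1+GH).
Numerator: G_num * H_den = 4.
Denominator: G_den * H_den + G_num * H_num = (s + 4) + (12) = s + 16.
T(s) = (4)/(s + 16)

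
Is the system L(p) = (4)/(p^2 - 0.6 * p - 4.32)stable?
Denominator: p^2 - 0.6*p - 4.32 = (p - 2.4)(p + 1.8). Poles: -1.8, 2.4. All Re(p)<0: No (unstable)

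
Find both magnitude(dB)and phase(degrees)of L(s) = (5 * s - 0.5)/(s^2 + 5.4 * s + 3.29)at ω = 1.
Substitute s = j*1: L(j1) = 0.751509 + 0.411288j.
|L| = 20*log₁₀(sqrt(Re²+Im²)) = -1.34 dB.
∠L = atan2(Im, Re) = 28.69°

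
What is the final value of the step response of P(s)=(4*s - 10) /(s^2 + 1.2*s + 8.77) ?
FVT: lim_{t→∞} y(t) = lim_{s→0} s*Y(s) where Y(s) = P(s)/s.
= lim_{s→0} P(s) = P(0) = num(0)/den(0) = -10/8.77 = -1.14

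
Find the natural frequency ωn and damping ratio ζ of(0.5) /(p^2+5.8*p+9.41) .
Underdamped: complex pole -2.9 + 1j. ωn = |pole| = 3.068, ζ = -Re(pole)/ωn = 0.9454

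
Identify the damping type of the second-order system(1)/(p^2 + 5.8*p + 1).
Standard form: ωn²/(p²+2ζωn·p+ωn²) gives ωn=1, ζ=2.9.
Overdamped (ζ = 2.9 > 1)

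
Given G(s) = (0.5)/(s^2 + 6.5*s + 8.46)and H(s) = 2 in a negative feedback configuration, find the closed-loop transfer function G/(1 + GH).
Closed-loop T = G/(1+GH).
Numerator: G_num * H_den = 0.5.
Denominator: G_den * H_den + G_num * H_num = (s^2 + 6.5*s + 8.46) + (1) = s^2 + 6.5*s + 9.46.
T(s) = (0.5)/(s^2 + 6.5*s + 9.46)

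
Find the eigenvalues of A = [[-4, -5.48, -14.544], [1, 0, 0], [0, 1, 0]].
Eigenvalues solve det(λI - A) = 0.
Characteristic polynomial: λ^3 + 4*λ^2 + 5.48*λ + 14.544 = 0.
Factor: (λ + 3.6)(λ^2 + 0.4*λ + 4.04) = 0.
Roots: -0.2 + 2j, -0.2 - 2j, -3.6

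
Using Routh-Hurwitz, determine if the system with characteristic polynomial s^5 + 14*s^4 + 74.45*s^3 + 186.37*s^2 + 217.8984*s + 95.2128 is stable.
Routh array:
s^5: [1, 74.45, 217.8984]; s^4: [14, 186.37, 95.2128]; s^3: [61.1379, 211.097]; s^2: [138.031, 95.2128]; s^1: [168.925]; s^0: [95.2128]
First column: [1, 14, 61.1379, 138.031, 168.925, 95.2128]. Sign changes = 0.
Yes, stable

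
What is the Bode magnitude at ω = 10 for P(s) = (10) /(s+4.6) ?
Substitute s = j*10: P(j10) = 0.379663 - 0.825355j.
|P(j10)| = sqrt(Re² + Im²) = 0.9085.
20*log₁₀(0.9085) = -0.83 dB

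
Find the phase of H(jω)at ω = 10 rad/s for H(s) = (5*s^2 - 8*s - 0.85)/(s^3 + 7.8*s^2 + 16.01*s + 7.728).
Substitute s = j*10: H(j10) = 0.348726 - 0.275674j.
∠H(j10) = atan2(Im, Re) = atan2(-0.275674, 0.348726) = -38.33°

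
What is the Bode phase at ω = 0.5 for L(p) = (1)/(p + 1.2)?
Substitute p = j*0.5: L(j0.5) = 0.710059 - 0.295858j.
∠L(j0.5) = atan2(Im, Re) = atan2(-0.295858, 0.710059) = -22.62°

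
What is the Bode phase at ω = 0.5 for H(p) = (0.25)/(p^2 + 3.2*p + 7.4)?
Substitute p = j*0.5: H(j0.5) = 0.0332976 - 0.00745122j.
∠H(j0.5) = atan2(Im, Re) = atan2(-0.00745122, 0.0332976) = -12.61°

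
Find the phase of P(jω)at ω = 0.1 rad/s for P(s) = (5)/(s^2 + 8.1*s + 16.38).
Substitute s = j*0.1: P(j0.1) = 0.304691 - 0.0150763j.
∠P(j0.1) = atan2(Im, Re) = atan2(-0.0150763, 0.304691) = -2.83°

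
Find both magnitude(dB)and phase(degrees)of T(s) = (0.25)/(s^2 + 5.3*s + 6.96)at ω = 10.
Substitute s = j*10: T(j10) = -0.00202871 - 0.00115565j.
|T| = 20*log₁₀(sqrt(Re²+Im²)) = -52.64 dB.
∠T = atan2(Im, Re) = -150.33°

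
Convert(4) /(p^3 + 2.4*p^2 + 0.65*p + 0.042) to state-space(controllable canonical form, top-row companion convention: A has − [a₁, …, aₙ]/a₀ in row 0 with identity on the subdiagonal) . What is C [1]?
Reachable canonical form: C = numerator coefficients (right-aligned, zero-padded to length n).
num = 4, C = [[0, 0, 4]].
C[1] = 0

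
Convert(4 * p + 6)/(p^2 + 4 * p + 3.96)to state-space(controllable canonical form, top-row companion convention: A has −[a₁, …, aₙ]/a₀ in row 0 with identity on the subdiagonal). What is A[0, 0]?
Reachable canonical form for den = p^2 + 4*p + 3.96: top row of A = -[a₁,a₂,...,aₙ]/a₀, ones on the subdiagonal, zeros elsewhere.
A = [[-4, -3.96], [1, 0]].
A[0,0] = -4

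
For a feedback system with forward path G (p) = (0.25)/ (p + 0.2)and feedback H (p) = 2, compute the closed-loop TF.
Closed-loop T = G/(1+GH).
Numerator: G_num * H_den = 0.25.
Denominator: G_den * H_den + G_num * H_num = (p + 0.2) + (0.5) = p + 0.7.
T(p) = (0.25)/(p + 0.7)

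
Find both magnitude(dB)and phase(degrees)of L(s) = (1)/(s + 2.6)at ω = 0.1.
Substitute s = j*0.1: L(j0.1) = 0.384047 - 0.014771j.
|L| = 20*log₁₀(sqrt(Re²+Im²)) = -8.31 dB.
∠L = atan2(Im, Re) = -2.20°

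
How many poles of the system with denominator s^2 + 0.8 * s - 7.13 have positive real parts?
s^2 + 0.8*s - 7.13 = (s - 2.3)(s + 3.1). Poles: -3.1, 2.3. RHP poles (Re>0): 1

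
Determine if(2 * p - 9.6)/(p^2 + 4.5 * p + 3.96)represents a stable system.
Denominator: p^2 + 4.5*p + 3.96 = (p + 1.2)(p + 3.3). Poles: -1.2, -3.3. All Re(p)<0: Yes (stable)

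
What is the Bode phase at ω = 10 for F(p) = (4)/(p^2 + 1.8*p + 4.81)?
Substitute p = j*10: F(j10) = -0.0405705 - 0.00767171j.
∠F(j10) = atan2(Im, Re) = atan2(-0.00767171, -0.0405705) = -169.29°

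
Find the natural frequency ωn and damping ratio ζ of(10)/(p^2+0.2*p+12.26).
Underdamped: complex pole -0.1 + 3.5j. ωn = |pole| = 3.501, ζ = -Re(pole)/ωn = 0.02856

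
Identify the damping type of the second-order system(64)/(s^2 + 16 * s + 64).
Standard form: ωn²/(s²+2ζωn·s+ωn²) gives ωn=8, ζ=1.
Critically damped (ζ = 1)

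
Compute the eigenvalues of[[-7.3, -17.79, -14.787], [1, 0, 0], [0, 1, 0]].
Eigenvalues solve det(λI - A) = 0.
Characteristic polynomial: λ^3 + 7.3*λ^2 + 17.79*λ + 14.787 = 0.
Factor: (λ + 3.1)(λ^2 + 4.2*λ + 4.77) = 0.
Roots: -2.1 + 0.6j, -2.1 - 0.6j, -3.1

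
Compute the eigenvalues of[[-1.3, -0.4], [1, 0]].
Eigenvalues solve det(λI - A) = 0.
Characteristic polynomial: λ^2 + 1.3*λ + 0.4 = 0.
Factor: (λ + 0.5)(λ + 0.8) = 0.
Roots: -0.5, -0.8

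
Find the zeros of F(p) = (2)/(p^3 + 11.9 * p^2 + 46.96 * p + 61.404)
Numerator is a nonzero constant (2) → Zeros: none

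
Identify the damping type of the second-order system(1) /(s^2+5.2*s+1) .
Standard form: ωn²/(s²+2ζωn·s+ωn²) gives ωn=1, ζ=2.6.
Overdamped (ζ = 2.6 > 1)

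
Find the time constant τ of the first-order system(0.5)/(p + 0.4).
First-order system: τ = -1/pole. Pole = -0.4. τ = -1/(-0.4) = 2.5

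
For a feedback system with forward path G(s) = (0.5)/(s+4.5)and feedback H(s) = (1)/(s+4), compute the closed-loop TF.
Closed-loop T = G/(1+GH).
Numerator: G_num * H_den = 0.5*s + 2.
Denominator: G_den * H_den + G_num * H_num = (s^2 + 8.5*s + 18) + (0.5) = s^2 + 8.5*s + 18.5.
T(s) = (0.5*s + 2)/(s^2 + 8.5*s + 18.5)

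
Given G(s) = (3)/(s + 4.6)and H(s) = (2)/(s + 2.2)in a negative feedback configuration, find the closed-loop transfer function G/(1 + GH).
Closed-loop T = G/(1+GH).
Numerator: G_num * H_den = 3*s + 6.6.
Denominator: G_den * H_den + G_num * H_num = (s^2 + 6.8*s + 10.12) + (6) = s^2 + 6.8*s + 16.12.
T(s) = (3*s + 6.6)/(s^2 + 6.8*s + 16.12)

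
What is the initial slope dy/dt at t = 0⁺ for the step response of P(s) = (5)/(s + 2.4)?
IVT: y'(0⁺) = lim_{s→∞} s²·Y(s) = lim_{s→∞} s·P(s).
deg(num) = 0, deg(den) = 1, relative degree = 1, so s·P(s) → (leading num)/(leading den) = 5/1 = 5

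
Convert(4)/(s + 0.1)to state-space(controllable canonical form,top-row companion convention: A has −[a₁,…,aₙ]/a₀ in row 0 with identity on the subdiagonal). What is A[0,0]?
Reachable canonical form for den = s + 0.1: top row of A = -[a₁,a₂,...,aₙ]/a₀, ones on the subdiagonal, zeros elsewhere.
A = [[-0.1]].
A[0,0] = -0.1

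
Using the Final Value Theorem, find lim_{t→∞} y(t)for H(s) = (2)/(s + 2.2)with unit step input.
FVT: lim_{t→∞} y(t) = lim_{s→0} s*Y(s) where Y(s) = H(s)/s.
= lim_{s→0} H(s) = H(0) = num(0)/den(0) = 2/2.2 = 0.9091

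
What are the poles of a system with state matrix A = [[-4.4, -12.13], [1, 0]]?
Eigenvalues solve det(λI - A) = 0.
Characteristic polynomial: λ^2 + 4.4*λ + 12.13 = 0.
Roots: -2.2 + 2.7j, -2.2 - 2.7j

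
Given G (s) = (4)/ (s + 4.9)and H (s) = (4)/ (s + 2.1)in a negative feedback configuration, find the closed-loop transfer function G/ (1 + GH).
Closed-loop T = G/(1+GH).
Numerator: G_num * H_den = 4*s + 8.4.
Denominator: G_den * H_den + G_num * H_num = (s^2 + 7*s + 10.29) + (16) = s^2 + 7*s + 26.29.
T(s) = (4*s + 8.4)/(s^2 + 7*s + 26.29)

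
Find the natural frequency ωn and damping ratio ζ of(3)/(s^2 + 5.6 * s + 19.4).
Underdamped: complex pole -2.8 + 3.4j. ωn = |pole| = 4.405, ζ = -Re(pole)/ωn = 0.6357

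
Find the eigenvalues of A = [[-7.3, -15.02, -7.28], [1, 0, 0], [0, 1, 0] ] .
Eigenvalues solve det(λI - A) = 0.
Characteristic polynomial: λ^3 + 7.3*λ^2 + 15.02*λ + 7.28 = 0.
Factor: (λ + 2.6)(λ + 4)(λ + 0.7) = 0.
Roots: -0.7, -2.6, -4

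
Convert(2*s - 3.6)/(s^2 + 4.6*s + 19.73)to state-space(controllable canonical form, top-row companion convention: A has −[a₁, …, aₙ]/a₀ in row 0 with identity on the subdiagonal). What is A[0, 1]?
Reachable canonical form for den = s^2 + 4.6*s + 19.73: top row of A = -[a₁,a₂,...,aₙ]/a₀, ones on the subdiagonal, zeros elsewhere.
A = [[-4.6, -19.73], [1, 0]].
A[0,1] = -19.73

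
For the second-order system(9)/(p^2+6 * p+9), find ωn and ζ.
Standard form: ωn²/(p²+2ζωn·p+ωn²).
const=9=ωn² → ωn=3, p coeff=6=2ζωn → ζ=1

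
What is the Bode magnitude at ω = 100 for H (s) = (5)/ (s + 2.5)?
Substitute s = j*100: H(j100) = 0.00124922 - 0.0499688j.
|H(j100)| = sqrt(Re² + Im²) = 0.04998.
20*log₁₀(0.04998) = -26.02 dB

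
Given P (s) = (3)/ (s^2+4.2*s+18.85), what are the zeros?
Numerator is a nonzero constant (3) → Zeros: none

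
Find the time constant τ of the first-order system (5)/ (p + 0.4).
First-order system: τ = -1/pole. Pole = -0.4. τ = -1/(-0.4) = 2.5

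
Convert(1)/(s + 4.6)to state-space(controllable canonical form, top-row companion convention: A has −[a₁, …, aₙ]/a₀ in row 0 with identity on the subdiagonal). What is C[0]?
Reachable canonical form: C = numerator coefficients (right-aligned, zero-padded to length n).
num = 1, C = [[1]].
C[0] = 1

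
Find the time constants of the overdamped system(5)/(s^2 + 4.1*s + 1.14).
Overdamped: real poles at -3.8, -0.3. τ = -1/pole → τ₁ = 0.2632, τ₂ = 3.333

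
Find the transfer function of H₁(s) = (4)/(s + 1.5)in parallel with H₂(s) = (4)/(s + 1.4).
Parallel: H = H₁ + H₂ = (n₁·d₂ + n₂·d₁)/(d₁·d₂).
n₁·d₂ = 4*s + 5.6. n₂·d₁ = 4*s + 6. Sum = 8*s + 11.6. d₁·d₂ = s^2 + 2.9*s + 2.1.
H(s) = (8*s + 11.6)/(s^2 + 2.9*s + 2.1)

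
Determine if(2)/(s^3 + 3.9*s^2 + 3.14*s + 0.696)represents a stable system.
Denominator: s^3 + 3.9*s^2 + 3.14*s + 0.696 = (s + 0.6)(s + 0.4)(s + 2.9). Poles: -0.4, -0.6, -2.9. All Re(p)<0: Yes (stable)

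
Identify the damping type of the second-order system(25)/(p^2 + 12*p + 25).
Standard form: ωn²/(p²+2ζωn·p+ωn²) gives ωn=5, ζ=1.2.
Overdamped (ζ = 1.2 > 1)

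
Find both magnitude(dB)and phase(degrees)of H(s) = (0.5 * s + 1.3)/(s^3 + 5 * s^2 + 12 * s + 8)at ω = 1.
Substitute s = j*1: H(j1) = 0.0723077 - 0.0984615j.
|H| = 20*log₁₀(sqrt(Re²+Im²)) = -18.26 dB.
∠H = atan2(Im, Re) = -53.71°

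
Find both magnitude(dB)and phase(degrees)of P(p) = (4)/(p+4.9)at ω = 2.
Substitute p = j*2: P(j2) = 0.69975 - 0.285612j.
|P| = 20*log₁₀(sqrt(Re²+Im²)) = -2.43 dB.
∠P = atan2(Im, Re) = -22.20°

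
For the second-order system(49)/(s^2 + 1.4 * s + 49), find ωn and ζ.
Standard form: ωn²/(s²+2ζωn·s+ωn²).
const=49=ωn² → ωn=7, s coeff=1.4=2ζωn → ζ=0.1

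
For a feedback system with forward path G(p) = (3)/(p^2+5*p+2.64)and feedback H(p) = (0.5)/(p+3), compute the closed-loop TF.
Closed-loop T = G/(1+GH).
Numerator: G_num * H_den = 3*p + 9.
Denominator: G_den * H_den + G_num * H_num = (p^3 + 8*p^2 + 17.64*p + 7.92) + (1.5) = p^3 + 8*p^2 + 17.64*p + 9.42.
T(p) = (3*p + 9)/(p^3 + 8*p^2 + 17.64*p + 9.42)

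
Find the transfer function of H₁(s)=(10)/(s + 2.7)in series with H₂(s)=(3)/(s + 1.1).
Series: H = H₁ · H₂ = (n₁·n₂)/(d₁·d₂).
Num: n₁·n₂ = 30. Den: d₁·d₂ = s^2 + 3.8*s + 2.97.
H(s) = (30)/(s^2 + 3.8*s + 2.97)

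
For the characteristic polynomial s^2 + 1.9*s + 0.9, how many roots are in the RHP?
s^2 + 1.9*s + 0.9 = (s + 0.9)(s + 1). Poles: -0.9, -1. RHP poles (Re>0): 0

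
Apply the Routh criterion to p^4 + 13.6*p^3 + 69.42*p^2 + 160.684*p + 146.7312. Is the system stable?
Routh array:
p^4: [1, 69.42, 146.7312]; p^3: [13.6, 160.684]; p^2: [57.605, 146.7312]; p^1: [126.042]; p^0: [146.7312]
First column: [1, 13.6, 57.605, 126.042, 146.7312]. Sign changes = 0.
Yes, stable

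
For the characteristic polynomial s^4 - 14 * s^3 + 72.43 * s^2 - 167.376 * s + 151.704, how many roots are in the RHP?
s^4 - 14*s^3 + 72.43*s^2 - 167.376*s + 151.704 = (s - 4.9)(s - 4.3)(s^2 - 4.8*s + 7.2). Poles: 2.4 + 1.2j, 2.4 - 1.2j, 4.3, 4.9. RHP poles (Re>0): 4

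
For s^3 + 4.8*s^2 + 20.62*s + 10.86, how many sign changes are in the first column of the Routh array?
Routh array:
s^3: [1, 20.62]; s^2: [4.8, 10.86]; s^1: [18.3575]; s^0: [10.86]
First column: [1, 4.8, 18.3575, 10.86]. Sign changes = 0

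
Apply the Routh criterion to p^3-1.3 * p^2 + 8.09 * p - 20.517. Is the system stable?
Routh array:
p^3: [1, 8.09]; p^2: [-1.3, -20.517]; p^1: [-7.69231]; p^0: [-20.517]
First column: [1, -1.3, -7.69231, -20.517]. Sign changes = 1.
No, unstable (1 RHP root(s))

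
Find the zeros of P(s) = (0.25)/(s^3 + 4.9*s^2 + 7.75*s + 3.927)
Numerator is a nonzero constant (0.25) → Zeros: none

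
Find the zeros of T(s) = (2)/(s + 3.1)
Numerator is a nonzero constant (2) → Zeros: none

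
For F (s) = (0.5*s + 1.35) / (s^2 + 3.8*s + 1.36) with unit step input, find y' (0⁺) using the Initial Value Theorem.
IVT: y'(0⁺) = lim_{s→∞} s²·Y(s) = lim_{s→∞} s·F(s).
deg(num) = 1, deg(den) = 2, relative degree = 1, so s·F(s) → (leading num)/(leading den) = 0.5/1 = 0.5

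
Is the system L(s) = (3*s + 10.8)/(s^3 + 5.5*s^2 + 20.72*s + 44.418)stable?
Denominator: s^3 + 5.5*s^2 + 20.72*s + 44.418 = (s + 3.3)(s^2 + 2.2*s + 13.46). Poles: -1.1 + 3.5j, -1.1 - 3.5j, -3.3. All Re(p)<0: Yes (stable)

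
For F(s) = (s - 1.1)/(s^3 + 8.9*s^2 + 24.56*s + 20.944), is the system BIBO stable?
Denominator: s^3 + 8.9*s^2 + 24.56*s + 20.944 = (s + 4.4)(s + 1.7)(s + 2.8). Poles: -1.7, -2.8, -4.4. All Re(p)<0: Yes (stable)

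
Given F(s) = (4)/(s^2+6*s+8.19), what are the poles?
Set denominator = 0: s^2 + 6*s + 8.19 = (s + 2.1)(s + 3.9) = 0 → Poles: -2.1, -3.9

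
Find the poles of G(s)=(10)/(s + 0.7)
Set denominator = 0: s + 0.7 = 0 → Poles: -0.7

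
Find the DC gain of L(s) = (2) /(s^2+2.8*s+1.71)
DC gain = L(0) = num(0)/den(0) = 2/1.71 = 1.17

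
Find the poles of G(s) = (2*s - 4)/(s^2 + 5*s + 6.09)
Set denominator = 0: s^2 + 5*s + 6.09 = (s + 2.1)(s + 2.9) = 0 → Poles: -2.1, -2.9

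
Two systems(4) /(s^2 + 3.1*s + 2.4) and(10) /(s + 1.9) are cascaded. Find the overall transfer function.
Series: H = H₁ · H₂ = (n₁·n₂)/(d₁·d₂).
Num: n₁·n₂ = 40. Den: d₁·d₂ = s^3 + 5*s^2 + 8.29*s + 4.56.
H(s) = (40)/(s^3 + 5*s^2 + 8.29*s + 4.56)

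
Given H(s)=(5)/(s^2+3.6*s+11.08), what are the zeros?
Numerator is a nonzero constant (5) → Zeros: none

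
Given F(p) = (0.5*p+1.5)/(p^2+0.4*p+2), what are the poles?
Set denominator = 0: p^2 + 0.4*p + 2 = 0 → Poles: -0.2 + 1.4j, -0.2 - 1.4j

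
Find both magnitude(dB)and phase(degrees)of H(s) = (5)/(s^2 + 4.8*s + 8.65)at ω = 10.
Substitute s = j*10: H(j10) = -0.0428921 - 0.0225377j.
|H| = 20*log₁₀(sqrt(Re²+Im²)) = -26.29 dB.
∠H = atan2(Im, Re) = -152.28°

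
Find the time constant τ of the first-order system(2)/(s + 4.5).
First-order system: τ = -1/pole. Pole = -4.5. τ = -1/(-4.5) = 0.2222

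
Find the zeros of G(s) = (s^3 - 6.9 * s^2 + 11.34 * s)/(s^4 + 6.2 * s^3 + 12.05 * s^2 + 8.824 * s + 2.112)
Set numerator = 0: s^3 - 6.9*s^2 + 11.34*s = s(s - 2.7)(s - 4.2) = 0 → Zeros: 0, 2.7, 4.2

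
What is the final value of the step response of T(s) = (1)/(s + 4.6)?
FVT: lim_{t→∞} y(t) = lim_{s→0} s*Y(s) where Y(s) = T(s)/s.
= lim_{s→0} T(s) = T(0) = num(0)/den(0) = 1/4.6 = 0.2174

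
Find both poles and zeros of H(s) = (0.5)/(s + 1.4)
Set denominator = 0: s + 1.4 = 0 → Poles: -1.4
Numerator is a nonzero constant (0.5) → Zeros: none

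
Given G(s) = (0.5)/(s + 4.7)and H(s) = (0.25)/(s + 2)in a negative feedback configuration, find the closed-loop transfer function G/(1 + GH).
Closed-loop T = G/(1+GH).
Numerator: G_num * H_den = 0.5*s + 1.
Denominator: G_den * H_den + G_num * H_num = (s^2 + 6.7*s + 9.4) + (0.125) = s^2 + 6.7*s + 9.525.
T(s) = (0.5*s + 1)/(s^2 + 6.7*s + 9.525)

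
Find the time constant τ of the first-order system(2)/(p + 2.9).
First-order system: τ = -1/pole. Pole = -2.9. τ = -1/(-2.9) = 0.3448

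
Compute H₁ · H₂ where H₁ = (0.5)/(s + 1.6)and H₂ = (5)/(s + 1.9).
Series: H = H₁ · H₂ = (n₁·n₂)/(d₁·d₂).
Num: n₁·n₂ = 2.5. Den: d₁·d₂ = s^2 + 3.5*s + 3.04.
H(s) = (2.5)/(s^2 + 3.5*s + 3.04)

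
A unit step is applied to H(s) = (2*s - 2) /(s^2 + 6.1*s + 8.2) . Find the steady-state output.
FVT: lim_{t→∞} y(t) = lim_{s→0} s*Y(s) where Y(s) = H(s)/s.
= lim_{s→0} H(s) = H(0) = num(0)/den(0) = -2/8.2 = -0.2439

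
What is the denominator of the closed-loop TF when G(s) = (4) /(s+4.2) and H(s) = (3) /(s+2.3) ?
Characteristic poly = G_den * H_den + G_num * H_num = (s^2 + 6.5*s + 9.66) + (12) = s^2 + 6.5*s + 21.66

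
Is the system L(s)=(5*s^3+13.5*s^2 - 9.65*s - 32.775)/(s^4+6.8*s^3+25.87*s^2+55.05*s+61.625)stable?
Denominator: s^4 + 6.8*s^3 + 25.87*s^2 + 55.05*s + 61.625 = (s^2 + 4.6*s + 7.25)(s^2 + 2.2*s + 8.5). Poles: -1.1 + 2.7j, -1.1 - 2.7j, -2.3 + 1.4j, -2.3 - 1.4j. All Re(p)<0: Yes (stable)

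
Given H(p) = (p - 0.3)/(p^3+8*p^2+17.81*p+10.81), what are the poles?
Set denominator = 0: p^3 + 8*p^2 + 17.81*p + 10.81 = (p + 2.3)(p + 1)(p + 4.7) = 0 → Poles: -1, -2.3, -4.7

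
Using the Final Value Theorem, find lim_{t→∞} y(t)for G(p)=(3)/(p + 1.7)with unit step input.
FVT: lim_{t→∞} y(t) = lim_{p→0} p*Y(p) where Y(p) = G(p)/p.
= lim_{p→0} G(p) = G(0) = num(0)/den(0) = 3/1.7 = 1.765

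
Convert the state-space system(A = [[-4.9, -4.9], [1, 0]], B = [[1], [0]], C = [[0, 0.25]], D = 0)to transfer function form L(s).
L(s) = C(sI - A)⁻¹B + D.
Characteristic polynomial det(sI - A) = s^2 + 4.9*s + 4.9.
Numerator from C·adj(sI-A)·B + D·det(sI-A) = 0.25.
L(s) = (0.25)/(s^2 + 4.9*s + 4.9)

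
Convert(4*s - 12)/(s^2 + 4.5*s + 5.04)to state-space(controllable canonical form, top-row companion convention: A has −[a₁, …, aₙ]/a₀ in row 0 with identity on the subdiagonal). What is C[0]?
Reachable canonical form: C = numerator coefficients (right-aligned, zero-padded to length n).
num = 4*s - 12, C = [[4, -12]].
C[0] = 4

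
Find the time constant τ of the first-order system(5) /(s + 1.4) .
First-order system: τ = -1/pole. Pole = -1.4. τ = -1/(-1.4) = 0.7143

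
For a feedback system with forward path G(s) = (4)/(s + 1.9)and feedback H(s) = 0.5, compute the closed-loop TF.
Closed-loop T = G/(1+GH).
Numerator: G_num * H_den = 4.
Denominator: G_den * H_den + G_num * H_num = (s + 1.9) + (2) = s + 3.9.
T(s) = (4)/(s + 3.9)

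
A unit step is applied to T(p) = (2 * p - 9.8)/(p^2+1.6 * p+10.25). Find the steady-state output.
FVT: lim_{t→∞} y(t) = lim_{p→0} p*Y(p) where Y(p) = T(p)/p.
= lim_{p→0} T(p) = T(0) = num(0)/den(0) = -9.8/10.25 = -0.9561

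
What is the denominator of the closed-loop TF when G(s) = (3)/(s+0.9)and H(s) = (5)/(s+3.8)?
Characteristic poly = G_den * H_den + G_num * H_num = (s^2 + 4.7*s + 3.42) + (15) = s^2 + 4.7*s + 18.42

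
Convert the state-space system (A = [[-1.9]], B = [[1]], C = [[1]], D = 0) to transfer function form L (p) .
L(p) = C(pI - A)⁻¹B + D.
Characteristic polynomial det(pI - A) = p + 1.9.
Numerator from C·adj(pI-A)·B + D·det(pI-A) = 1.
L(p) = (1)/(p + 1.9)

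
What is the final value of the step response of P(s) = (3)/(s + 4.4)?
FVT: lim_{t→∞} y(t) = lim_{s→0} s*Y(s) where Y(s) = P(s)/s.
= lim_{s→0} P(s) = P(0) = num(0)/den(0) = 3/4.4 = 0.6818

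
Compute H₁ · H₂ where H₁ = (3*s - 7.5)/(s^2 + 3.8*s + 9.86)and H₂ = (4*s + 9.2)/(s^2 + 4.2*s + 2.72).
Series: H = H₁ · H₂ = (n₁·n₂)/(d₁·d₂).
Num: n₁·n₂ = 12*s^2 - 2.4*s - 69. Den: d₁·d₂ = s^4 + 8*s^3 + 28.54*s^2 + 51.748*s + 26.8192.
H(s) = (12*s^2 - 2.4*s - 69)/(s^4 + 8*s^3 + 28.54*s^2 + 51.748*s + 26.8192)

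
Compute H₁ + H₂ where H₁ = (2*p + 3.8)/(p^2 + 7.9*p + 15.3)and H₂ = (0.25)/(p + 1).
Parallel: H = H₁ + H₂ = (n₁·d₂ + n₂·d₁)/(d₁·d₂).
n₁·d₂ = 2*p^2 + 5.8*p + 3.8. n₂·d₁ = 0.25*p^2 + 1.975*p + 3.825. Sum = 2.25*p^2 + 7.775*p + 7.625. d₁·d₂ = p^3 + 8.9*p^2 + 23.2*p + 15.3.
H(p) = (2.25*p^2 + 7.775*p + 7.625)/(p^3 + 8.9*p^2 + 23.2*p + 15.3)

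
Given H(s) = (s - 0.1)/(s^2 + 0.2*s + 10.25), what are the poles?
Set denominator = 0: s^2 + 0.2*s + 10.25 = 0 → Poles: -0.1 + 3.2j, -0.1 - 3.2j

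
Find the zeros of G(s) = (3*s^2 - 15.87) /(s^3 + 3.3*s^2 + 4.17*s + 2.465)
Set numerator = 0: 3*s^2 - 15.87 = 3*(s - 2.3)(s + 2.3) = 0 → Zeros: -2.3, 2.3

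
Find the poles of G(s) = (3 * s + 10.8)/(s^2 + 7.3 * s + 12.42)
Set denominator = 0: s^2 + 7.3*s + 12.42 = (s + 4.6)(s + 2.7) = 0 → Poles: -2.7, -4.6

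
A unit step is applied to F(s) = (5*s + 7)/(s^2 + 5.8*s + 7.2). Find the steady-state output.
FVT: lim_{t→∞} y(t) = lim_{s→0} s*Y(s) where Y(s) = F(s)/s.
= lim_{s→0} F(s) = F(0) = num(0)/den(0) = 7/7.2 = 0.9722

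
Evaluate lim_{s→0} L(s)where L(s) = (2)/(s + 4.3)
DC gain = L(0) = num(0)/den(0) = 2/4.3 = 0.4651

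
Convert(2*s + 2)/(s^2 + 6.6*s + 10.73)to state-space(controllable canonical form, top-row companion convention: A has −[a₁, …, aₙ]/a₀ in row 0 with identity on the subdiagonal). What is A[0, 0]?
Reachable canonical form for den = s^2 + 6.6*s + 10.73: top row of A = -[a₁,a₂,...,aₙ]/a₀, ones on the subdiagonal, zeros elsewhere.
A = [[-6.6, -10.73], [1, 0]].
A[0,0] = -6.6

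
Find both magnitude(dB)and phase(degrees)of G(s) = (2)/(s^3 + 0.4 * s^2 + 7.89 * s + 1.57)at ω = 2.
Substitute s = j*2: G(j2) = -0.000991255 - 0.257066j.
|G| = 20*log₁₀(sqrt(Re²+Im²)) = -11.80 dB.
∠G = atan2(Im, Re) = -90.22°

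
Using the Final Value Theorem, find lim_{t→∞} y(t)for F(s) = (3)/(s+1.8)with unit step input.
FVT: lim_{t→∞} y(t) = lim_{s→0} s*Y(s) where Y(s) = F(s)/s.
= lim_{s→0} F(s) = F(0) = num(0)/den(0) = 3/1.8 = 1.667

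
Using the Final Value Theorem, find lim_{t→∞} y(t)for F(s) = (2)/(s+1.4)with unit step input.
FVT: lim_{t→∞} y(t) = lim_{s→0} s*Y(s) where Y(s) = F(s)/s.
= lim_{s→0} F(s) = F(0) = num(0)/den(0) = 2/1.4 = 1.429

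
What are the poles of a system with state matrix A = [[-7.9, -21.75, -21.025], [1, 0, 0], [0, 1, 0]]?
Eigenvalues solve det(λI - A) = 0.
Characteristic polynomial: λ^3 + 7.9*λ^2 + 21.75*λ + 21.025 = 0.
Factor: (λ + 2.9)(λ^2 + 5*λ + 7.25) = 0.
Roots: -2.5 + 1j, -2.5 - 1j, -2.9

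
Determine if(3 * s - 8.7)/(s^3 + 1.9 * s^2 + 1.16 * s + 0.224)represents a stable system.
Denominator: s^3 + 1.9*s^2 + 1.16*s + 0.224 = (s + 0.4)(s + 0.7)(s + 0.8). Poles: -0.4, -0.7, -0.8. All Re(p)<0: Yes (stable)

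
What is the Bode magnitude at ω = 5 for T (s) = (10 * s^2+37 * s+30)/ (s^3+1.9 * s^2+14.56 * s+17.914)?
Substitute s = j*5: T(j5) = -0.874425 - 4.71017j.
|T(j5)| = sqrt(Re² + Im²) = 4.791.
20*log₁₀(4.791) = 13.61 dB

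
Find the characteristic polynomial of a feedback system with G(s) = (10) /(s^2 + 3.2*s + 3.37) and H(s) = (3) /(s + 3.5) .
Characteristic poly = G_den * H_den + G_num * H_num = (s^3 + 6.7*s^2 + 14.57*s + 11.795) + (30) = s^3 + 6.7*s^2 + 14.57*s + 41.795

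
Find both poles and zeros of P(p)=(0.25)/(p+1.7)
Set denominator = 0: p + 1.7 = 0 → Poles: -1.7
Numerator is a nonzero constant (0.25) → Zeros: none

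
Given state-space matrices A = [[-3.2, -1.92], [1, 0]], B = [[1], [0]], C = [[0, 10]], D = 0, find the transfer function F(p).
F(p) = C(pI - A)⁻¹B + D.
Characteristic polynomial det(pI - A) = p^2 + 3.2*p + 1.92.
Numerator from C·adj(pI-A)·B + D·det(pI-A) = 10.
F(p) = (10)/(p^2 + 3.2*p + 1.92)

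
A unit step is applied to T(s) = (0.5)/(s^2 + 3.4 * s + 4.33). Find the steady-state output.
FVT: lim_{t→∞} y(t) = lim_{s→0} s*Y(s) where Y(s) = T(s)/s.
= lim_{s→0} T(s) = T(0) = num(0)/den(0) = 0.5/4.33 = 0.1155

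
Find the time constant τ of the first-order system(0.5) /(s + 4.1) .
First-order system: τ = -1/pole. Pole = -4.1. τ = -1/(-4.1) = 0.2439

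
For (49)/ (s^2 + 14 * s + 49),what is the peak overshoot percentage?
Standard form: ωn²/(s²+2ζωn·s+ωn²) → ωn = 7, ζ = 1.
ζ ≥ 1, so the response is non-oscillatory: peak overshoot = 0%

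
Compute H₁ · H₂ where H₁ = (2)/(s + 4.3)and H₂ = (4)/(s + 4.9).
Series: H = H₁ · H₂ = (n₁·n₂)/(d₁·d₂).
Num: n₁·n₂ = 8. Den: d₁·d₂ = s^2 + 9.2*s + 21.07.
H(s) = (8)/(s^2 + 9.2*s + 21.07)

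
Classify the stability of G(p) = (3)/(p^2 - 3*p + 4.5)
Denominator: p^2 - 3*p + 4.5. Poles: 1.5 + 1.5j, 1.5 - 1.5j. Unstable (2 pole(s) in RHP)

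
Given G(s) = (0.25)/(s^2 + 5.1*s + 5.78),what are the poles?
Set denominator = 0: s^2 + 5.1*s + 5.78 = (s + 3.4)(s + 1.7) = 0 → Poles: -1.7, -3.4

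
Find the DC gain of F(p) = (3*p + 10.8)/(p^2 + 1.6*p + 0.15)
DC gain = F(0) = num(0)/den(0) = 10.8/0.15 = 72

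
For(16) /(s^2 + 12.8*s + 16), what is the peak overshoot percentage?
Standard form: ωn²/(s²+2ζωn·s+ωn²) → ωn = 4, ζ = 1.6.
ζ ≥ 1, so the response is non-oscillatory: peak overshoot = 0%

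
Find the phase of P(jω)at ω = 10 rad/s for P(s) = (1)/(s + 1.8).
Substitute s = j*10: P(j10) = 0.0174351 - 0.0968617j.
∠P(j10) = atan2(Im, Re) = atan2(-0.0968617, 0.0174351) = -79.80°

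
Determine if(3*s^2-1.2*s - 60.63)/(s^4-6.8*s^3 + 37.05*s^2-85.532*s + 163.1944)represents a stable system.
Denominator: s^4 - 6.8*s^3 + 37.05*s^2 - 85.532*s + 163.1944 = (s^2 - 4*s + 14.89)(s^2 - 2.8*s + 10.96). Poles: 1.4 + 3j, 1.4 - 3j, 2 + 3.3j, 2 - 3.3j. All Re(p)<0: No (unstable)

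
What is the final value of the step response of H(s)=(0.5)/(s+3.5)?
FVT: lim_{t→∞} y(t) = lim_{s→0} s*Y(s) where Y(s) = H(s)/s.
= lim_{s→0} H(s) = H(0) = num(0)/den(0) = 0.5/3.5 = 0.1429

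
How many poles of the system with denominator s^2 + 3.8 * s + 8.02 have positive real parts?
Poles: -1.9 + 2.1j, -1.9 - 2.1j. RHP poles (Re>0): 0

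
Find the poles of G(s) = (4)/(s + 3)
Set denominator = 0: s + 3 = 0 → Poles: -3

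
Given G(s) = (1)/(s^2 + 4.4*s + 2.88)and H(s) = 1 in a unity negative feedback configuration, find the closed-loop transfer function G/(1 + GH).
Closed-loop T = G/(1+GH).
Numerator: G_num * H_den = 1.
Denominator: G_den * H_den + G_num * H_num = (s^2 + 4.4*s + 2.88) + (1) = s^2 + 4.4*s + 3.88.
T(s) = (1)/(s^2 + 4.4*s + 3.88)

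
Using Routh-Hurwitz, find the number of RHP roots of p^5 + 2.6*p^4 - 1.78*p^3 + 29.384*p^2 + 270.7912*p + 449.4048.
Routh array:
p^5: [1, -1.78, 270.7912]; p^4: [2.6, 29.384, 449.4048]; p^3: [-13.0815, 97.9432]; p^2: [48.8505, 449.4048]; p^1: [218.288]; p^0: [449.4048]
First column: [1, 2.6, -13.0815, 48.8505, 218.288, 449.4048]. Sign changes = RHP roots = 2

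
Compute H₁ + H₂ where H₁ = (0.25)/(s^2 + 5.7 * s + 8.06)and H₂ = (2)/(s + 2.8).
Parallel: H = H₁ + H₂ = (n₁·d₂ + n₂·d₁)/(d₁·d₂).
n₁·d₂ = 0.25*s + 0.7. n₂·d₁ = 2*s^2 + 11.4*s + 16.12. Sum = 2*s^2 + 11.65*s + 16.82. d₁·d₂ = s^3 + 8.5*s^2 + 24.02*s + 22.568.
H(s) = (2*s^2 + 11.65*s + 16.82)/(s^3 + 8.5*s^2 + 24.02*s + 22.568)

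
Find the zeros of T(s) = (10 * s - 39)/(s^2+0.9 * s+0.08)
Set numerator = 0: 10*s - 39 = 0 → Zeros: 3.9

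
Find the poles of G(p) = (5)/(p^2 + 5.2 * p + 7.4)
Set denominator = 0: p^2 + 5.2*p + 7.4 = 0 → Poles: -2.6 + 0.8j, -2.6 - 0.8j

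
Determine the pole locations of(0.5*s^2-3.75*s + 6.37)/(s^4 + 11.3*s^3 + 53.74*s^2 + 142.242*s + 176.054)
Set denominator = 0: s^4 + 11.3*s^3 + 53.74*s^2 + 142.242*s + 176.054 = (s + 3.8)(s + 4.1)(s^2 + 3.4*s + 11.3) = 0 → Poles: -1.7 + 2.9j, -1.7 - 2.9j, -3.8, -4.1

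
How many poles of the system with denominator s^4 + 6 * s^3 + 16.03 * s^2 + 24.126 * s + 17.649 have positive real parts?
s^4 + 6*s^3 + 16.03*s^2 + 24.126*s + 17.649 = (s^2 + 4.2*s + 4.77)(s^2 + 1.8*s + 3.7). Poles: -0.9 + 1.7j, -0.9 - 1.7j, -2.1 + 0.6j, -2.1 - 0.6j. RHP poles (Re>0): 0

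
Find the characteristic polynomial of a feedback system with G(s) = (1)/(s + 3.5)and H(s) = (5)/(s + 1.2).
Characteristic poly = G_den * H_den + G_num * H_num = (s^2 + 4.7*s + 4.2) + (5) = s^2 + 4.7*s + 9.2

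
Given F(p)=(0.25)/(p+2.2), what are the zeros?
Numerator is a nonzero constant (0.25) → Zeros: none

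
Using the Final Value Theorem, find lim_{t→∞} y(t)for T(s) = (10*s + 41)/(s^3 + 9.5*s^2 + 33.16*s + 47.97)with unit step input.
FVT: lim_{t→∞} y(t) = lim_{s→0} s*Y(s) where Y(s) = T(s)/s.
= lim_{s→0} T(s) = T(0) = num(0)/den(0) = 41/47.97 = 0.8547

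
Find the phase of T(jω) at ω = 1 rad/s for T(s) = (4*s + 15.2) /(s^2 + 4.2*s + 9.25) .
Substitute s = j*1: T(j1) = 1.65923 - 0.359849j.
∠T(j1) = atan2(Im, Re) = atan2(-0.359849, 1.65923) = -12.24°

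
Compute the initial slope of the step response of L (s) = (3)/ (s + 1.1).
IVT: y'(0⁺) = lim_{s→∞} s²·Y(s) = lim_{s→∞} s·L(s).
deg(num) = 0, deg(den) = 1, relative degree = 1, so s·L(s) → (leading num)/(leading den) = 3/1 = 3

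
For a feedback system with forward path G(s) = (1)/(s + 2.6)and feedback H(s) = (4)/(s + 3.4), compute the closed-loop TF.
Closed-loop T = G/(1+GH).
Numerator: G_num * H_den = s + 3.4.
Denominator: G_den * H_den + G_num * H_num = (s^2 + 6*s + 8.84) + (4) = s^2 + 6*s + 12.84.
T(s) = (s + 3.4)/(s^2 + 6*s + 12.84)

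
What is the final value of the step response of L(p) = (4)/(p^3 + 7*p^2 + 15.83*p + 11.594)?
FVT: lim_{t→∞} y(t) = lim_{p→0} p*Y(p) where Y(p) = L(p)/p.
= lim_{p→0} L(p) = L(0) = num(0)/den(0) = 4/11.594 = 0.345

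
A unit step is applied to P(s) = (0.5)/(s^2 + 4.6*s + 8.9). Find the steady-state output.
FVT: lim_{t→∞} y(t) = lim_{s→0} s*Y(s) where Y(s) = P(s)/s.
= lim_{s→0} P(s) = P(0) = num(0)/den(0) = 0.5/8.9 = 0.05618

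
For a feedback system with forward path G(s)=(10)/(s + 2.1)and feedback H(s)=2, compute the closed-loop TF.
Closed-loop T = G/(1+GH).
Numerator: G_num * H_den = 10.
Denominator: G_den * H_den + G_num * H_num = (s + 2.1) + (20) = s + 22.1.
T(s) = (10)/(s + 22.1)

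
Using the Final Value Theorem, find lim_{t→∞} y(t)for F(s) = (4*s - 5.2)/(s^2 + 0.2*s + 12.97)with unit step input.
FVT: lim_{t→∞} y(t) = lim_{s→0} s*Y(s) where Y(s) = F(s)/s.
= lim_{s→0} F(s) = F(0) = num(0)/den(0) = -5.2/12.97 = -0.4009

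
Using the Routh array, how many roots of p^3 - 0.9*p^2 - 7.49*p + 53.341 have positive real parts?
Routh array:
p^3: [1, -7.49]; p^2: [-0.9, 53.341]; p^1: [51.7778]; p^0: [53.341]
First column: [1, -0.9, 51.7778, 53.341]. Sign changes = RHP roots = 2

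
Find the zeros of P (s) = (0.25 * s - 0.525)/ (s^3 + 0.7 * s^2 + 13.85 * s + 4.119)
Set numerator = 0: 0.25*s - 0.525 = 0 → Zeros: 2.1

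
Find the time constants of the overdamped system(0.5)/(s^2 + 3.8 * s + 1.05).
Overdamped: real poles at -0.3, -3.5. τ = -1/pole → τ₁ = 3.333, τ₂ = 0.2857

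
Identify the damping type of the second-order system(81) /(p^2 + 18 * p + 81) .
Standard form: ωn²/(p²+2ζωn·p+ωn²) gives ωn=9, ζ=1.
Critically damped (ζ = 1)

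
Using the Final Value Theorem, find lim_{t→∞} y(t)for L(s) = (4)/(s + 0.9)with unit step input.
FVT: lim_{t→∞} y(t) = lim_{s→0} s*Y(s) where Y(s) = L(s)/s.
= lim_{s→0} L(s) = L(0) = num(0)/den(0) = 4/0.9 = 4.444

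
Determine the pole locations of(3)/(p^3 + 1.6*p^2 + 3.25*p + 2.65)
Set denominator = 0: p^3 + 1.6*p^2 + 3.25*p + 2.65 = (p + 1)(p^2 + 0.6*p + 2.65) = 0 → Poles: -0.3 + 1.6j, -0.3 - 1.6j, -1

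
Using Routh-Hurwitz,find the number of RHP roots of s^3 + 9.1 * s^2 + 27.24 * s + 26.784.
Routh array:
s^3: [1, 27.24]; s^2: [9.1, 26.784]; s^1: [24.2967]; s^0: [26.784]
First column: [1, 9.1, 24.2967, 26.784]. Sign changes = RHP roots = 0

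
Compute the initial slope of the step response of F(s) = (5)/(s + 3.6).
IVT: y'(0⁺) = lim_{s→∞} s²·Y(s) = lim_{s→∞} s·F(s).
deg(num) = 0, deg(den) = 1, relative degree = 1, so s·F(s) → (leading num)/(leading den) = 5/1 = 5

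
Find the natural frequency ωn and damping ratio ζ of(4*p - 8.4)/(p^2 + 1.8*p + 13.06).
Underdamped: complex pole -0.9 + 3.5j. ωn = |pole| = 3.614, ζ = -Re(pole)/ωn = 0.249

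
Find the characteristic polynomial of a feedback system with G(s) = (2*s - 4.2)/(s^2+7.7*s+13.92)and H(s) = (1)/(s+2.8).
Characteristic poly = G_den * H_den + G_num * H_num = (s^3 + 10.5*s^2 + 35.48*s + 38.976) + (2*s - 4.2) = s^3 + 10.5*s^2 + 37.48*s + 34.776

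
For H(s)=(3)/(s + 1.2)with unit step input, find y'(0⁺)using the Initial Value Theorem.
IVT: y'(0⁺) = lim_{s→∞} s²·Y(s) = lim_{s→∞} s·H(s).
deg(num) = 0, deg(den) = 1, relative degree = 1, so s·H(s) → (leading num)/(leading den) = 3/1 = 3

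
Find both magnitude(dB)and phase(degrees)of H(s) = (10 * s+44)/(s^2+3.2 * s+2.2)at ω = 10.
Substitute s = j*10: H(j10) = -0.104185 - 1.05658j.
|H| = 20*log₁₀(sqrt(Re²+Im²)) = 0.52 dB.
∠H = atan2(Im, Re) = -95.63°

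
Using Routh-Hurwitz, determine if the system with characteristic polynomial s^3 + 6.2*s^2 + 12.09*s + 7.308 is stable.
Routh array:
s^3: [1, 12.09]; s^2: [6.2, 7.308]; s^1: [10.9113]; s^0: [7.308]
First column: [1, 6.2, 10.9113, 7.308]. Sign changes = 0.
Yes, stable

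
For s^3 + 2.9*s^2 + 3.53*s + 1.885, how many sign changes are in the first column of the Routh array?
Routh array:
s^3: [1, 3.53]; s^2: [2.9, 1.885]; s^1: [2.88]; s^0: [1.885]
First column: [1, 2.9, 2.88, 1.885]. Sign changes = 0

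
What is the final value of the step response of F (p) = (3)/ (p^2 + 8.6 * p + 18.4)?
FVT: lim_{t→∞} y(t) = lim_{p→0} p*Y(p) where Y(p) = F(p)/p.
= lim_{p→0} F(p) = F(0) = num(0)/den(0) = 3/18.4 = 0.163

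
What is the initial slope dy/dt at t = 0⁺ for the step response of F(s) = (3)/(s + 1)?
IVT: y'(0⁺) = lim_{s→∞} s²·Y(s) = lim_{s→∞} s·F(s).
deg(num) = 0, deg(den) = 1, relative degree = 1, so s·F(s) → (leading num)/(leading den) = 3/1 = 3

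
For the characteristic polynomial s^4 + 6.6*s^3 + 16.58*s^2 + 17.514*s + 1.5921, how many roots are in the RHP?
s^4 + 6.6*s^3 + 16.58*s^2 + 17.514*s + 1.5921 = (s + 2.9)(s + 0.1)(s^2 + 3.6*s + 5.49). Poles: -0.1, -1.8 + 1.5j, -1.8 - 1.5j, -2.9. RHP poles (Re>0): 0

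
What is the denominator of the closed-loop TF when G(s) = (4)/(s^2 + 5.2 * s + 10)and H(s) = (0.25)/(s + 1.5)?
Characteristic poly = G_den * H_den + G_num * H_num = (s^3 + 6.7*s^2 + 17.8*s + 15) + (1) = s^3 + 6.7*s^2 + 17.8*s + 16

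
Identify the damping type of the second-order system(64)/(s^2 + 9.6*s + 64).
Standard form: ωn²/(s²+2ζωn·s+ωn²) gives ωn=8, ζ=0.6.
Underdamped (ζ = 0.6 < 1)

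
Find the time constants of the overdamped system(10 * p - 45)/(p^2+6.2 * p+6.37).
Overdamped: real poles at -1.3, -4.9. τ = -1/pole → τ₁ = 0.7692, τ₂ = 0.2041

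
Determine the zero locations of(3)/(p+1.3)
Numerator is a nonzero constant (3) → Zeros: none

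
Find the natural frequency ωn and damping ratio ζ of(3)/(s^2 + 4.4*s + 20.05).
Underdamped: complex pole -2.2 + 3.9j. ωn = |pole| = 4.478, ζ = -Re(pole)/ωn = 0.4913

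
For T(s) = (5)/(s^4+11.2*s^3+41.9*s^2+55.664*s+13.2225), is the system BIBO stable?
Denominator: s^4 + 11.2*s^3 + 41.9*s^2 + 55.664*s + 13.2225 = (s + 0.3)(s + 4.3)(s + 2.5)(s + 4.1). Poles: -0.3, -2.5, -4.1, -4.3. All Re(p)<0: Yes (stable)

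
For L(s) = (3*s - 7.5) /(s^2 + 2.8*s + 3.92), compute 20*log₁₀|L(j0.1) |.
Substitute s = j*0.1: L(j0.1) = -1.90291 + 0.212996j.
|L(j0.1)| = sqrt(Re² + Im²) = 1.915.
20*log₁₀(1.915) = 5.64 dB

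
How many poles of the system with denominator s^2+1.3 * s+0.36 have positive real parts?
s^2 + 1.3*s + 0.36 = (s + 0.4)(s + 0.9). Poles: -0.4, -0.9. RHP poles (Re>0): 0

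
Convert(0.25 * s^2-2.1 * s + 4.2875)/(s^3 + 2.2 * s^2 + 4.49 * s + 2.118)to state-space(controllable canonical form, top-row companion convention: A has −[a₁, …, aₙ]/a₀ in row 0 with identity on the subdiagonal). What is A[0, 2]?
Reachable canonical form for den = s^3 + 2.2*s^2 + 4.49*s + 2.118: top row of A = -[a₁,a₂,...,aₙ]/a₀, ones on the subdiagonal, zeros elsewhere.
A = [[-2.2, -4.49, -2.118], [1, 0, 0], [0, 1, 0]].
A[0,2] = -2.118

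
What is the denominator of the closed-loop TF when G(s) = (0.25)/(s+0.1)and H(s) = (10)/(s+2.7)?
Characteristic poly = G_den * H_den + G_num * H_num = (s^2 + 2.8*s + 0.27) + (2.5) = s^2 + 2.8*s + 2.77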